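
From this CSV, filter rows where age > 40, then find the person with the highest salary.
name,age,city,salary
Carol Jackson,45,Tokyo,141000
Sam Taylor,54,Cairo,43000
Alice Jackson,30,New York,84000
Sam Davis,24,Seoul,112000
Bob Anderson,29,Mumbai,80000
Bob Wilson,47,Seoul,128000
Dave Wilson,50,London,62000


Filter: age > 40
Sort by: salary (descending)

Filtered records (4):
  Carol Jackson, age 45, salary $141000
  Bob Wilson, age 47, salary $128000
  Dave Wilson, age 50, salary $62000
  Sam Taylor, age 54, salary $43000

Highest salary: Carol Jackson ($141000)

Carol Jackson


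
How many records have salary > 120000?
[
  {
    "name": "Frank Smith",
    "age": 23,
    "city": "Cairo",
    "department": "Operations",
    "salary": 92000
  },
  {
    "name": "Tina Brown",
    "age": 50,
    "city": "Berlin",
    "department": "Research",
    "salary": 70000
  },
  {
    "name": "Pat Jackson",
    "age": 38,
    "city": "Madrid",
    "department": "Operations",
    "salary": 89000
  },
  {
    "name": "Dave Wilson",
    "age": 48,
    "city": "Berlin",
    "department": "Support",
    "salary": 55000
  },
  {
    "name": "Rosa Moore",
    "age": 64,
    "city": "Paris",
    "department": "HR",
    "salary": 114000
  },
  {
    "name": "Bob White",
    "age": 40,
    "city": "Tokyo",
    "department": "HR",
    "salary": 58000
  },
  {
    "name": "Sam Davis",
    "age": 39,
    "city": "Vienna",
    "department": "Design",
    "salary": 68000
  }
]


Data: 7 records
Condition: salary > 120000

Checking each record:
  Frank Smith: 92000
  Tina Brown: 70000
  Pat Jackson: 89000
  Dave Wilson: 55000
  Rosa Moore: 114000
  Bob White: 58000
  Sam Davis: 68000

Count: 0

0


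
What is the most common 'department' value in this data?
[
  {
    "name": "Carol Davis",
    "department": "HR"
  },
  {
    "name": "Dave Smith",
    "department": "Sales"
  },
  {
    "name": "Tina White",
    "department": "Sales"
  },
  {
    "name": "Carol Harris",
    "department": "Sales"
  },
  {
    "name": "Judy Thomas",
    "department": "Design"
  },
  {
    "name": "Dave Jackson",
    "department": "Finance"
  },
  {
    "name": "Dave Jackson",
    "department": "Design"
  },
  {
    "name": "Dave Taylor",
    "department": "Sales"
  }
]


Counting 'department' values across 8 records:

  Sales: 4 ####
  Design: 2 ##
  HR: 1 #
  Finance: 1 #

Most common: Sales (4 times)

Sales (4 times)


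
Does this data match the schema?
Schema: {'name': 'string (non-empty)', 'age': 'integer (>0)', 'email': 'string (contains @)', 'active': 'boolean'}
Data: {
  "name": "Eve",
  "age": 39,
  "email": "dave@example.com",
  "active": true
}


Validating each field against schema:
  name: OK (non-empty string)
  age: OK (positive integer)
  email: OK (string with @)
  active: OK (boolean)

Result: VALID

VALID


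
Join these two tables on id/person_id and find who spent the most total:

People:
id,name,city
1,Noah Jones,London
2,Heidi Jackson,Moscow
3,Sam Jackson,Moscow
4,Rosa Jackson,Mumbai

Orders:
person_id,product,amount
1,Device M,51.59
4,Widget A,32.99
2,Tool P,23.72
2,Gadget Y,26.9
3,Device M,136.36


Join on: people.id = orders.person_id

Joined rows:
  Noah Jones (London) bought Device M for $51.59
  Rosa Jackson (Mumbai) bought Widget A for $32.99
  Heidi Jackson (Moscow) bought Tool P for $23.72
  Heidi Jackson (Moscow) bought Gadget Y for $26.9
  Sam Jackson (Moscow) bought Device M for $136.36

Total per person:
  Sam Jackson: $136.36
  Noah Jones: $51.59
  Heidi Jackson: $50.62
  Rosa Jackson: $32.99

Top spender: Sam Jackson ($136.36)

Sam Jackson ($136.36)


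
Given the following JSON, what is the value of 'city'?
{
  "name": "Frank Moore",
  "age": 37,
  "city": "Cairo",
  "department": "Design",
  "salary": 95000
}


Looking up field 'city'
Value: Cairo

Cairo


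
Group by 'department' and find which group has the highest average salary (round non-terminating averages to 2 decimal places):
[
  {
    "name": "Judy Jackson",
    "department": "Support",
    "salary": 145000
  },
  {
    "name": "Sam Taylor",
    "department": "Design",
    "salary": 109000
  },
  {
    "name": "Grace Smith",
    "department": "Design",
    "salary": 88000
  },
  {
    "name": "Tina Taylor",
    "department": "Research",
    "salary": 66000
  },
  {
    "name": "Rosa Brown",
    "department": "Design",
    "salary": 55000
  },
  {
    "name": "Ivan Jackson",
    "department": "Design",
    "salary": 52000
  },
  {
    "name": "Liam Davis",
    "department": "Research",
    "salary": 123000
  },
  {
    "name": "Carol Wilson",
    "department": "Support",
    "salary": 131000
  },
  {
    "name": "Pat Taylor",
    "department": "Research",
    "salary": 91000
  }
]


Group by: department

Groups:
  Design: 4 people, avg salary = 304000/4 = $76000
  Research: 3 people, avg salary = 280000/3 ≈ $93333.33
  Support: 2 people, avg salary = 276000/2 = $138000

Highest average salary: Support ($138000)

Support ($138000)


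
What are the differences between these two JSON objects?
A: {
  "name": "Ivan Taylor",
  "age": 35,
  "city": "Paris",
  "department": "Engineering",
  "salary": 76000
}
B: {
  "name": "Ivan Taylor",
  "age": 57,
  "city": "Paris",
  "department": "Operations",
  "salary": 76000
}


Comparing each field (in key order):
  name: same
  age: DIFFERENT
  city: same
  department: DIFFERENT
  salary: same
Differences:
  age: 35 -> 57
  department: Engineering -> Operations

2 field(s) changed

2 changes: age, department


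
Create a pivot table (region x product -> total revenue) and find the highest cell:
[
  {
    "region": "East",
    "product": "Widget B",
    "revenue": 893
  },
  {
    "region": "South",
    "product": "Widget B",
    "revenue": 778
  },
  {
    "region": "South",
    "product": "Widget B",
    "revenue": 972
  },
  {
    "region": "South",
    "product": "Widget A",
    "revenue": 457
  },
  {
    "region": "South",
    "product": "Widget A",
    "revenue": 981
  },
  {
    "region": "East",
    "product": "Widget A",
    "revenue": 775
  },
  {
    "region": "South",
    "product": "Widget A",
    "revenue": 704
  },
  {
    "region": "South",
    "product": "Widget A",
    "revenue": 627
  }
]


Pivot: region (rows) x product (columns) -> total revenue

     Widget A      Widget B    
East           775           893  
South         2769          1750  

Highest: South / Widget A = $2769

South / Widget A = $2769


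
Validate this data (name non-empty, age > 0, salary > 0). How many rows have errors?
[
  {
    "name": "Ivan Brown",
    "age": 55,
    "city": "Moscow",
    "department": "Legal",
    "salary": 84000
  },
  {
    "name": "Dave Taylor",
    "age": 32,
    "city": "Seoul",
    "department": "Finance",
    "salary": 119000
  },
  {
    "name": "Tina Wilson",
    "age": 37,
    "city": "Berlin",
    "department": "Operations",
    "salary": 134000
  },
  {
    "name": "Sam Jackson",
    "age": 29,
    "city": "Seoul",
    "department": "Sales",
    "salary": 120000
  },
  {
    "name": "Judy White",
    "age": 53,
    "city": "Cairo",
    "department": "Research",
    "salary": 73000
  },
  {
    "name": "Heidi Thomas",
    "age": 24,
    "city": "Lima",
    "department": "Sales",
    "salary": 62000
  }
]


Validating 6 records:
Rules: name non-empty, age > 0, salary > 0

  Row 1 (Ivan Brown): OK
  Row 2 (Dave Taylor): OK
  Row 3 (Tina Wilson): OK
  Row 4 (Sam Jackson): OK
  Row 5 (Judy White): OK
  Row 6 (Heidi Thomas): OK

Total errors: 0

0 errors


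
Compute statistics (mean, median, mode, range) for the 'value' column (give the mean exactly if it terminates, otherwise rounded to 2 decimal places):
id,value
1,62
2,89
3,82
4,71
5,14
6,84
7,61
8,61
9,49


Data: [62, 89, 82, 71, 14, 84, 61, 61, 49]
Count: 9
Sum: 573
Mean: 573/9 ≈ 63.67 (rounded to 2 decimal places)
Sorted: [14, 49, 61, 61, 62, 71, 82, 84, 89]
Median: 62.0
Mode: 61 (2 times)
Range: 89 - 14 = 75
Min: 14, Max: 89

mean≈63.67, median=62.0, mode=61, range=75


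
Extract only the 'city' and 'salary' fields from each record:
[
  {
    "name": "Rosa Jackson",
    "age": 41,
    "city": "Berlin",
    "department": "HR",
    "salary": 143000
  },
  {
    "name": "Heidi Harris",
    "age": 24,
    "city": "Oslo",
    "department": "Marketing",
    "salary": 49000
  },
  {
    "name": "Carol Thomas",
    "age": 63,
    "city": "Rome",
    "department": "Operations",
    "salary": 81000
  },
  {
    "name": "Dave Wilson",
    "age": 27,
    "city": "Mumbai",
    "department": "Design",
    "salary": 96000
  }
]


Original: 4 records with fields: name, age, city, department, salary
Keep: ['city', 'salary']
Drop: ['name', 'age', 'department']
Result: 4 records, 2 fields each

[
  {
    "city": "Berlin",
    "salary": 143000
  },
  {
    "city": "Oslo",
    "salary": 49000
  },
  {
    "city": "Rome",
    "salary": 81000
  },
  {
    "city": "Mumbai",
    "salary": 96000
  }
]


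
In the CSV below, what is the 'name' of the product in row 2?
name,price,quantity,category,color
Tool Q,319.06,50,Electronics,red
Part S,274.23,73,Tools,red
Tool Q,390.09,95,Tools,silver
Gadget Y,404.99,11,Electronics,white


Query: Row 2 ('Part S'), column 'name'
Value: Part S

Part S


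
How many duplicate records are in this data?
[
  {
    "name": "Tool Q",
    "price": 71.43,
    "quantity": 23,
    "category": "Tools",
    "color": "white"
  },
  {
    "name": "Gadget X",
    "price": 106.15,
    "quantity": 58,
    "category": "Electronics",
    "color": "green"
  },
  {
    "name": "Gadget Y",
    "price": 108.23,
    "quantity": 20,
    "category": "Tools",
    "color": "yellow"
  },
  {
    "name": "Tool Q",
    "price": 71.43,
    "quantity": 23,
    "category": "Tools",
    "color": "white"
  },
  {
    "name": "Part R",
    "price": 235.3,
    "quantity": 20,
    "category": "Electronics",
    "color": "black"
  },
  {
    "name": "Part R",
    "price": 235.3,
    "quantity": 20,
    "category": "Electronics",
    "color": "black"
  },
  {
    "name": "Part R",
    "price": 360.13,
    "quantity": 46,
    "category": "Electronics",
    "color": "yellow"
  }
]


Checking 7 records for duplicates:

  Row 1: Tool Q ($71.43, qty 23)
  Row 2: Gadget X ($106.15, qty 58)
  Row 3: Gadget Y ($108.23, qty 20)
  Row 4: Tool Q ($71.43, qty 23) <-- DUPLICATE
  Row 5: Part R ($235.3, qty 20)
  Row 6: Part R ($235.3, qty 20) <-- DUPLICATE
  Row 7: Part R ($360.13, qty 46)

Duplicates found: 2
Unique records: 5

2 duplicates, 5 unique


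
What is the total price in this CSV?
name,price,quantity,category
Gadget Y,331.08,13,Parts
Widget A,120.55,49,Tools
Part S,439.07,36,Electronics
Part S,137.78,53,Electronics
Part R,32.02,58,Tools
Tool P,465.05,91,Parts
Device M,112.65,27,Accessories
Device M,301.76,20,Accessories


Computing total price:
Values: [331.08, 120.55, 439.07, 137.78, 32.02, 465.05, 112.65, 301.76]
Sum = 1939.96

1939.96


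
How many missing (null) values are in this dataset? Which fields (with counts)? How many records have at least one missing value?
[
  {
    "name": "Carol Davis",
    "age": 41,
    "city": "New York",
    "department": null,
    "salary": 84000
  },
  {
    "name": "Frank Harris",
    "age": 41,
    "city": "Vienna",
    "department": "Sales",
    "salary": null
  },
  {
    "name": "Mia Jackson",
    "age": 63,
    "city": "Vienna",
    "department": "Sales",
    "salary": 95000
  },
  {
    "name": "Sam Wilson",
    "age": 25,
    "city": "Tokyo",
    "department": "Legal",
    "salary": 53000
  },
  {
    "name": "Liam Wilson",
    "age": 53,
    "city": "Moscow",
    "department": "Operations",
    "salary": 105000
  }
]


Checking for missing (null) values in 5 records:

  Carol Davis: department
  Frank Harris: salary
  Mia Jackson: complete
  Sam Wilson: complete
  Liam Wilson: complete

Per field:
  name: 0 missing
  age: 0 missing
  city: 0 missing
  department: 1 missing
  salary: 1 missing

Total missing values: 2
Records with any missing: 2

2 missing values (department: 1, salary: 1); 2 incomplete records


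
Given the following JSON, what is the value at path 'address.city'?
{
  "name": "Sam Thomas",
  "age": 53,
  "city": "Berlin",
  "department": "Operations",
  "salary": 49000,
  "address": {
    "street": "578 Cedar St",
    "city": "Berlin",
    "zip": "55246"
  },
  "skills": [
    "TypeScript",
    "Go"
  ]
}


Query: address.city
Path: address -> city
Value: Berlin

Berlin


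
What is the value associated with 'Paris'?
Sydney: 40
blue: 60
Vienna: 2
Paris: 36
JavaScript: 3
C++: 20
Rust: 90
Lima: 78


Looking up key 'Paris'
Value: 36

36


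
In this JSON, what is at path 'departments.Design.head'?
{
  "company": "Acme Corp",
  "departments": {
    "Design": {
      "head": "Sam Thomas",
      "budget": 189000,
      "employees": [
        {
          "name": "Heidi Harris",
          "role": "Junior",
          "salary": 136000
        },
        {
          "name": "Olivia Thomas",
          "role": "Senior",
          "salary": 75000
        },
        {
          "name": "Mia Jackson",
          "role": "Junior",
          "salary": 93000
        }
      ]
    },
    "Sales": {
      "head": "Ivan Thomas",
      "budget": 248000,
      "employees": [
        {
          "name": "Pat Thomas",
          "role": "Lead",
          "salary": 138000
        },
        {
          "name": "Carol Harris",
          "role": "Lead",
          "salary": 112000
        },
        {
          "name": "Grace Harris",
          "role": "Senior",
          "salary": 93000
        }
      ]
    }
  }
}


Path: departments.Design.head

Navigate:
  -> departments
  -> Design
  -> head = 'Sam Thomas'

Sam Thomas


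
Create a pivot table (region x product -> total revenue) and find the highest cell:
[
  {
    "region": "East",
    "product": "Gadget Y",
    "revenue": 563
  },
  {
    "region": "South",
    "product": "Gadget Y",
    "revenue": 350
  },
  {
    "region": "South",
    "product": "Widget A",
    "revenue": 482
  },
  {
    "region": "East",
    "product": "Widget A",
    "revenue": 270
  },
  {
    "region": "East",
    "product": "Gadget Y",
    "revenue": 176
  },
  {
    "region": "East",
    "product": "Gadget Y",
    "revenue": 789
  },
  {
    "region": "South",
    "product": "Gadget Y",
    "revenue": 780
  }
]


Pivot: region (rows) x product (columns) -> total revenue

     Gadget Y      Widget A    
East          1528           270  
South         1130           482  

Highest: East / Gadget Y = $1528

East / Gadget Y = $1528


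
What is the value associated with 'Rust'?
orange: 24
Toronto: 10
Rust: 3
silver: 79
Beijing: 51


Looking up key 'Rust'
Value: 3

3


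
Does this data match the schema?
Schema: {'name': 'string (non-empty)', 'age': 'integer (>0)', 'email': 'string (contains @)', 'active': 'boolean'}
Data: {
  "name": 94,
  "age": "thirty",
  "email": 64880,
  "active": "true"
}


Validating each field against schema:
  name: FAIL (94 is not a string)
  age: FAIL ("thirty" is not an integer)
  email: FAIL (64880 is not a string)
  active: FAIL ("true" is not a boolean)

Result: INVALID (4 errors: name, age, email, active)

INVALID (4 errors: name, age, email, active)


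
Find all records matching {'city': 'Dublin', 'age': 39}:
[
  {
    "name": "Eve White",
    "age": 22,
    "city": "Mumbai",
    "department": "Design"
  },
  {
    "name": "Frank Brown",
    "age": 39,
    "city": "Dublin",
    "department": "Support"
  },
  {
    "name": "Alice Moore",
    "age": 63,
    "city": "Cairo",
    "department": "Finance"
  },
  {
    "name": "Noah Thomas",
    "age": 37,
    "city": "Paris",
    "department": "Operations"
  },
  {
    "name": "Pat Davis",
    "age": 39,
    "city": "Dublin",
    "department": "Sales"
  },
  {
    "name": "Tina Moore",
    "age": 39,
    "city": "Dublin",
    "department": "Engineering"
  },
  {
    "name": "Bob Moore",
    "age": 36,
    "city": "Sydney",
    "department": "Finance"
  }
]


Search criteria: {'city': 'Dublin', 'age': 39}

Checking 7 records:
  Eve White: {city: Mumbai, age: 22}
  Frank Brown: {city: Dublin, age: 39} <-- MATCH
  Alice Moore: {city: Cairo, age: 63}
  Noah Thomas: {city: Paris, age: 37}
  Pat Davis: {city: Dublin, age: 39} <-- MATCH
  Tina Moore: {city: Dublin, age: 39} <-- MATCH
  Bob Moore: {city: Sydney, age: 36}

Matches: ["Frank Brown", "Pat Davis", "Tina Moore"]

["Frank Brown", "Pat Davis", "Tina Moore"]


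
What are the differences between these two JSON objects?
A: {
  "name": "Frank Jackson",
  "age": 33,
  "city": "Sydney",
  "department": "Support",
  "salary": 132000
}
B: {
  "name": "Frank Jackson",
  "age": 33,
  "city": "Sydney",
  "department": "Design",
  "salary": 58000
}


Comparing each field (in key order):
  name: same
  age: same
  city: same
  department: DIFFERENT
  salary: DIFFERENT
Differences:
  department: Support -> Design
  salary: 132000 -> 58000

2 field(s) changed

2 changes: department, salary


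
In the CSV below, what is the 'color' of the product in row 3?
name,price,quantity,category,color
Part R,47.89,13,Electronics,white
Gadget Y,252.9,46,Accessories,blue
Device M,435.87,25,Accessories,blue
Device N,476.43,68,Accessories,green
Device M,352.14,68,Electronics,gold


Query: Row 3 ('Device M'), column 'color'
Value: blue

blue


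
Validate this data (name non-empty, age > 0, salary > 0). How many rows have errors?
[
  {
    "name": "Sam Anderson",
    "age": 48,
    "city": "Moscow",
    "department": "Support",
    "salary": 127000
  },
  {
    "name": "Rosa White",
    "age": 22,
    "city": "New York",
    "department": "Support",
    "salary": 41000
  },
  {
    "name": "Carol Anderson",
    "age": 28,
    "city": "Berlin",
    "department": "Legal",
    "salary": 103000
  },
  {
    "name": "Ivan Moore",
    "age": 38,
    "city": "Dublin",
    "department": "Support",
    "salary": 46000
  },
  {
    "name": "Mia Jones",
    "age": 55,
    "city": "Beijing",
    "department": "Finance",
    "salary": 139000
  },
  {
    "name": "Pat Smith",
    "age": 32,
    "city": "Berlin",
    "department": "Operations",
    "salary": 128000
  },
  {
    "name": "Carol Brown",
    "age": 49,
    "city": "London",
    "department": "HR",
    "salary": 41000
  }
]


Validating 7 records:
Rules: name non-empty, age > 0, salary > 0

  Row 1 (Sam Anderson): OK
  Row 2 (Rosa White): OK
  Row 3 (Carol Anderson): OK
  Row 4 (Ivan Moore): OK
  Row 5 (Mia Jones): OK
  Row 6 (Pat Smith): OK
  Row 7 (Carol Brown): OK

Total errors: 0

0 errors


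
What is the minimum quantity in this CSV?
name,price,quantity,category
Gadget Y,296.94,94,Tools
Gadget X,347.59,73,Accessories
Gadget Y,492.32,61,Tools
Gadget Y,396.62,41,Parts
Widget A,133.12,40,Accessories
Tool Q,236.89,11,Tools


Computing minimum quantity:
Values: [94, 73, 61, 41, 40, 11]
Min = 11

11


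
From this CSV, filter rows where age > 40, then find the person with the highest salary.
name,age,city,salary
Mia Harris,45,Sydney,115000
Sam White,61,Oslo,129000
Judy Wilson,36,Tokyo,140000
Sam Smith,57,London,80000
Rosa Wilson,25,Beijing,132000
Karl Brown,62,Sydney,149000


Filter: age > 40
Sort by: salary (descending)

Filtered records (4):
  Karl Brown, age 62, salary $149000
  Sam White, age 61, salary $129000
  Mia Harris, age 45, salary $115000
  Sam Smith, age 57, salary $80000

Highest salary: Karl Brown ($149000)

Karl Brown


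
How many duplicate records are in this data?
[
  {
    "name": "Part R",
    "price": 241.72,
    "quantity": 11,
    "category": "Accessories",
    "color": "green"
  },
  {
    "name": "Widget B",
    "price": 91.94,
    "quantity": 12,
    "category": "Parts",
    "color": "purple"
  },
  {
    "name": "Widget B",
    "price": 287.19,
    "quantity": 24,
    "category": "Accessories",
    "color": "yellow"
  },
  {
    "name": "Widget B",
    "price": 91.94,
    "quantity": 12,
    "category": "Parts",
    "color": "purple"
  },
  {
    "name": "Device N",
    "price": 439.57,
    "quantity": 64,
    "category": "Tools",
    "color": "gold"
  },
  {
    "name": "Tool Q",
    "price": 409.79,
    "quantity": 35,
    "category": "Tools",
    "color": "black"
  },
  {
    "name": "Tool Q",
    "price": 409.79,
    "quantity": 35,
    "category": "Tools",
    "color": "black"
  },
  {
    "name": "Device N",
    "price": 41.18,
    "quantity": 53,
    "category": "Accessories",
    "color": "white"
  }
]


Checking 8 records for duplicates:

  Row 1: Part R ($241.72, qty 11)
  Row 2: Widget B ($91.94, qty 12)
  Row 3: Widget B ($287.19, qty 24)
  Row 4: Widget B ($91.94, qty 12) <-- DUPLICATE
  Row 5: Device N ($439.57, qty 64)
  Row 6: Tool Q ($409.79, qty 35)
  Row 7: Tool Q ($409.79, qty 35) <-- DUPLICATE
  Row 8: Device N ($41.18, qty 53)

Duplicates found: 2
Unique records: 6

2 duplicates, 6 unique


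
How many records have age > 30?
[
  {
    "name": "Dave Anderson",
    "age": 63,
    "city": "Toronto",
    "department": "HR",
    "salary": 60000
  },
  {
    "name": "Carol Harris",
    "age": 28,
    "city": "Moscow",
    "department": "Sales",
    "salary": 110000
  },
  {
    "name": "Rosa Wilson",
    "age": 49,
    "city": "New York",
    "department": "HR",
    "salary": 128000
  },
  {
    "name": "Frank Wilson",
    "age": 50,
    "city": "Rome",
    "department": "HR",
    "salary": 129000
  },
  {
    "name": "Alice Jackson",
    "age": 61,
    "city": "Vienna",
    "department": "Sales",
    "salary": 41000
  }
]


Data: 5 records
Condition: age > 30

Checking each record:
  Dave Anderson: 63 MATCH
  Carol Harris: 28
  Rosa Wilson: 49 MATCH
  Frank Wilson: 50 MATCH
  Alice Jackson: 61 MATCH

Count: 4

4


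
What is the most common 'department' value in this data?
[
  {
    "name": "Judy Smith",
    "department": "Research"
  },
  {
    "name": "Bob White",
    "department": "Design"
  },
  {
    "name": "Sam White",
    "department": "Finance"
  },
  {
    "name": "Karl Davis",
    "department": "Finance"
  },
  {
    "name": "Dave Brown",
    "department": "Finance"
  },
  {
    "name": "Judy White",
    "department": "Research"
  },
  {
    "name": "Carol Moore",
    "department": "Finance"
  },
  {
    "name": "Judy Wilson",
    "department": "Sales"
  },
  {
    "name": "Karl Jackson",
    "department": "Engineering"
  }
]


Counting 'department' values across 9 records:

  Finance: 4 ####
  Research: 2 ##
  Design: 1 #
  Sales: 1 #
  Engineering: 1 #

Most common: Finance (4 times)

Finance (4 times)


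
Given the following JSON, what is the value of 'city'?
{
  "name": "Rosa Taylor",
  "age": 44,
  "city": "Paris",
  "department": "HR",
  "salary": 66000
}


Looking up field 'city'
Value: Paris

Paris


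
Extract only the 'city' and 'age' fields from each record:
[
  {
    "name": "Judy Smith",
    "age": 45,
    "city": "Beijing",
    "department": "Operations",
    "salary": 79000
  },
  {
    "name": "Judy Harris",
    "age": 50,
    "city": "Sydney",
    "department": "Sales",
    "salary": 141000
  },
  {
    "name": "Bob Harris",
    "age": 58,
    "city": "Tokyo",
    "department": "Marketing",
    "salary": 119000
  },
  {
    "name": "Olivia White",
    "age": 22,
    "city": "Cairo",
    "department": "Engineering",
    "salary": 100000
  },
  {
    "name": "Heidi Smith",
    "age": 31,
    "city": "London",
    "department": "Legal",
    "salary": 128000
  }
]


Original: 5 records with fields: name, age, city, department, salary
Keep: ['city', 'age']
Drop: ['name', 'department', 'salary']
Result: 5 records, 2 fields each

[
  {
    "city": "Beijing",
    "age": 45
  },
  {
    "city": "Sydney",
    "age": 50
  },
  {
    "city": "Tokyo",
    "age": 58
  },
  {
    "city": "Cairo",
    "age": 22
  },
  {
    "city": "London",
    "age": 31
  }
]


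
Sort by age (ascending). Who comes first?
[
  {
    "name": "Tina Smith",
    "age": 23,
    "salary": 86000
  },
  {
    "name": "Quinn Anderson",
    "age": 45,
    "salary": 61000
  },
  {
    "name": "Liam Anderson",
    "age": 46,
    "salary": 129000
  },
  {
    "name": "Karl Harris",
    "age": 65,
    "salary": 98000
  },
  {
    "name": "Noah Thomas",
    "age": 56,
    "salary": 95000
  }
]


Sort by: age (ascending)

Sorted order:
  1. Tina Smith (age = 23)
  2. Quinn Anderson (age = 45)
  3. Liam Anderson (age = 46)
  4. Noah Thomas (age = 56)
  5. Karl Harris (age = 65)

First: Tina Smith

Tina Smith


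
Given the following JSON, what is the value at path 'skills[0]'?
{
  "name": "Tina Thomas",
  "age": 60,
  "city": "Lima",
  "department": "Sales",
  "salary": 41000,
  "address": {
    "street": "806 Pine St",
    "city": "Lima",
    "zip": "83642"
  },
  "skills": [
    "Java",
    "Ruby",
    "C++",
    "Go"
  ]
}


Query: skills[0]
Path: skills -> first element
Value: Java

Java


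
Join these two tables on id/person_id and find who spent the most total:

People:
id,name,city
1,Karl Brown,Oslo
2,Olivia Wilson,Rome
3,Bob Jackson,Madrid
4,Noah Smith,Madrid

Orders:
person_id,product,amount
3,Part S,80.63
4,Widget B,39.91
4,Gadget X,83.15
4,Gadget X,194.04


Join on: people.id = orders.person_id

Joined rows:
  Bob Jackson (Madrid) bought Part S for $80.63
  Noah Smith (Madrid) bought Widget B for $39.91
  Noah Smith (Madrid) bought Gadget X for $83.15
  Noah Smith (Madrid) bought Gadget X for $194.04

Total per person:
  Noah Smith: $317.10
  Bob Jackson: $80.63

Top spender: Noah Smith ($317.10)

Noah Smith ($317.10)


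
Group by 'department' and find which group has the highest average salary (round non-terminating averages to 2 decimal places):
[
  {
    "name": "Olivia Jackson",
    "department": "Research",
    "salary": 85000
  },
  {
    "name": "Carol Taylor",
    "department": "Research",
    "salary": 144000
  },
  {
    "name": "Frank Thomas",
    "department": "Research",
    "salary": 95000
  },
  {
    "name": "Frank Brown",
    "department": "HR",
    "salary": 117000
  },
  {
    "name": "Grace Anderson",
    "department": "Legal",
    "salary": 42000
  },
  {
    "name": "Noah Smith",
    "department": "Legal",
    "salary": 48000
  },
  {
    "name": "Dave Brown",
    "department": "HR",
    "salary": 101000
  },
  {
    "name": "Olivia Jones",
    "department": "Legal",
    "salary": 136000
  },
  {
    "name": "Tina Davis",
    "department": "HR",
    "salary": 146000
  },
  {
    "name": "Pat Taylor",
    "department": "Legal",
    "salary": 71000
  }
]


Group by: department

Groups:
  HR: 3 people, avg salary = 364000/3 ≈ $121333.33
  Legal: 4 people, avg salary = 297000/4 = $74250
  Research: 3 people, avg salary = 324000/3 = $108000

Highest average salary: HR (≈$121333.33)

HR (≈$121333.33)


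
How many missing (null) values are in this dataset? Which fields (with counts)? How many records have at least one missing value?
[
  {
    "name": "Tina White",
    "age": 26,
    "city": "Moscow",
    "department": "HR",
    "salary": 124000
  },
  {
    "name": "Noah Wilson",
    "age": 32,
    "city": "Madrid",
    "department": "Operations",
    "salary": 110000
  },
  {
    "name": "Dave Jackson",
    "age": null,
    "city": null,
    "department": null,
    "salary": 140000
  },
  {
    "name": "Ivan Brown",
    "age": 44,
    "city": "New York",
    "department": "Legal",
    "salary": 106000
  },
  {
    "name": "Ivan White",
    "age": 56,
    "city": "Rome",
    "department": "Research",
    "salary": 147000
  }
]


Checking for missing (null) values in 5 records:

  Tina White: complete
  Noah Wilson: complete
  Dave Jackson: age, city, department
  Ivan Brown: complete
  Ivan White: complete

Per field:
  name: 0 missing
  age: 1 missing
  city: 1 missing
  department: 1 missing
  salary: 0 missing

Total missing values: 3
Records with any missing: 1

3 missing values (age: 1, city: 1, department: 1); 1 incomplete records


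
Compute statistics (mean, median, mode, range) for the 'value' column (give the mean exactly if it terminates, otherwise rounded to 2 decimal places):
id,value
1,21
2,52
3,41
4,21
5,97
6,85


Data: [21, 52, 41, 21, 97, 85]
Count: 6
Sum: 317
Mean: 317/6 ≈ 52.83 (rounded to 2 decimal places)
Sorted: [21, 21, 41, 52, 85, 97]
Median: 46.5
Mode: 21 (2 times)
Range: 97 - 21 = 76
Min: 21, Max: 97

mean≈52.83, median=46.5, mode=21, range=76


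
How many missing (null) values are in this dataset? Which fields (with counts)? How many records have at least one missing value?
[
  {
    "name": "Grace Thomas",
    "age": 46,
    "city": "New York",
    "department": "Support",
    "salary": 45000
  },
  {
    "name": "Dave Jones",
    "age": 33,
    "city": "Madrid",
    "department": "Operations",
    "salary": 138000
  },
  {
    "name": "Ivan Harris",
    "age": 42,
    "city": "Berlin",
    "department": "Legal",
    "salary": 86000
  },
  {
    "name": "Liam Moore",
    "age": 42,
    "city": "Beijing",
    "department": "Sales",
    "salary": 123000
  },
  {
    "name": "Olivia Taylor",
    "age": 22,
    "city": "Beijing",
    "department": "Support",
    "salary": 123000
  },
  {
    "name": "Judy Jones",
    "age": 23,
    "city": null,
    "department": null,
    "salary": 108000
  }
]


Checking for missing (null) values in 6 records:

  Grace Thomas: complete
  Dave Jones: complete
  Ivan Harris: complete
  Liam Moore: complete
  Olivia Taylor: complete
  Judy Jones: city, department

Per field:
  name: 0 missing
  age: 0 missing
  city: 1 missing
  department: 1 missing
  salary: 0 missing

Total missing values: 2
Records with any missing: 1

2 missing values (city: 1, department: 1); 1 incomplete records


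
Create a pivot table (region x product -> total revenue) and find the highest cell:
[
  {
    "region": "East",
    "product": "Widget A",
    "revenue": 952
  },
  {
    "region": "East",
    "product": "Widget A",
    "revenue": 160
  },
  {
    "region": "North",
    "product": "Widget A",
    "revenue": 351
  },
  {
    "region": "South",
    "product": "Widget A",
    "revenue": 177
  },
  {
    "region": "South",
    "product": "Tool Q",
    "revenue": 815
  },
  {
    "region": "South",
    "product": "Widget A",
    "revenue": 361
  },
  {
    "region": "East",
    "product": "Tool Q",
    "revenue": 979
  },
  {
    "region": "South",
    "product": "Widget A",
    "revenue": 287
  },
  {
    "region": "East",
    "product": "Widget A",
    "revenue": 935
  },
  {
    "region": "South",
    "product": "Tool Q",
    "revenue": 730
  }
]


Pivot: region (rows) x product (columns) -> total revenue

     Tool Q        Widget A    
East           979          2047  
North            0           351  
South         1545           825  

Highest: East / Widget A = $2047

East / Widget A = $2047


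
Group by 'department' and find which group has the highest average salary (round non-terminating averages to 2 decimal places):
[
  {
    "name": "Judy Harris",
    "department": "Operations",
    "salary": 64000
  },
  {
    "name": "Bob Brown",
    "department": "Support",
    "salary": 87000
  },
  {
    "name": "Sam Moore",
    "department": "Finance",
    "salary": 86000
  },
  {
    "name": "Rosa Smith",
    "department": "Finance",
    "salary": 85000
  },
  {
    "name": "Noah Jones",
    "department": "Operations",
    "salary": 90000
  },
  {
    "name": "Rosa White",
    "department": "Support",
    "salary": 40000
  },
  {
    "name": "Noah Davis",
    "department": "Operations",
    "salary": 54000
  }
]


Group by: department

Groups:
  Finance: 2 people, avg salary = 171000/2 = $85500
  Operations: 3 people, avg salary = 208000/3 ≈ $69333.33
  Support: 2 people, avg salary = 127000/2 = $63500

Highest average salary: Finance ($85500)

Finance ($85500)


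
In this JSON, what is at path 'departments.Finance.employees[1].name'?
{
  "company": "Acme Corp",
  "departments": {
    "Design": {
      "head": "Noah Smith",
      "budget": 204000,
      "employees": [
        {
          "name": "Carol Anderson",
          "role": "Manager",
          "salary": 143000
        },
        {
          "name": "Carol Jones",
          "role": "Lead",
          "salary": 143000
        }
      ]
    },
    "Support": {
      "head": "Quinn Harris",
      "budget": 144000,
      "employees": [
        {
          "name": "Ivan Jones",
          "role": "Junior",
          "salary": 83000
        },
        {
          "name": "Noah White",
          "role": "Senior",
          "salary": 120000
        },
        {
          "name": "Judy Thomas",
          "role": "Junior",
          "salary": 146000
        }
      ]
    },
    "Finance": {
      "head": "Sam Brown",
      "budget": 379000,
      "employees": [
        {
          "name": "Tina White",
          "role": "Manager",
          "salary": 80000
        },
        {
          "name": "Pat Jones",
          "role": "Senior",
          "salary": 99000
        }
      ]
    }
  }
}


Path: departments.Finance.employees[1].name

Navigate:
  -> departments
  -> Finance
  -> employees[1].name = 'Pat Jones'

Pat Jones


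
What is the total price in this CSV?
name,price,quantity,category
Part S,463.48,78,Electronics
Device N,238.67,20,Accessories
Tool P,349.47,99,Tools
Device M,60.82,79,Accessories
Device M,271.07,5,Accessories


Computing total price:
Values: [463.48, 238.67, 349.47, 60.82, 271.07]
Sum = 1383.51

1383.51


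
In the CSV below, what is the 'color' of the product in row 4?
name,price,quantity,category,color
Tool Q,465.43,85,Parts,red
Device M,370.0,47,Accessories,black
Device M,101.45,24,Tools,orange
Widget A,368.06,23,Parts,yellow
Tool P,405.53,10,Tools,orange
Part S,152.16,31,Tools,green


Query: Row 4 ('Widget A'), column 'color'
Value: yellow

yellow


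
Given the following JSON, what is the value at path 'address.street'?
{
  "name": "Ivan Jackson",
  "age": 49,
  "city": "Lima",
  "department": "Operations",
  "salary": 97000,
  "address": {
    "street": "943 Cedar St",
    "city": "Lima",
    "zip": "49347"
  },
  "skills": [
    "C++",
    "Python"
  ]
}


Query: address.street
Path: address -> street
Value: 943 Cedar St

943 Cedar St


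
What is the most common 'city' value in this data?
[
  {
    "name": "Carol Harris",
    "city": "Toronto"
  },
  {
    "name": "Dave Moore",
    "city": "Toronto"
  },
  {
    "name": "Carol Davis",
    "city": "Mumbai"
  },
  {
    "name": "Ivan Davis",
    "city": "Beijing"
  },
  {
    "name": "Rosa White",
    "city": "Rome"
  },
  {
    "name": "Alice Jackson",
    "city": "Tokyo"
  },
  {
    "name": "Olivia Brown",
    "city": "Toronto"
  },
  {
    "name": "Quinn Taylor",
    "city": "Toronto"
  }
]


Counting 'city' values across 8 records:

  Toronto: 4 ####
  Mumbai: 1 #
  Beijing: 1 #
  Rome: 1 #
  Tokyo: 1 #

Most common: Toronto (4 times)

Toronto (4 times)


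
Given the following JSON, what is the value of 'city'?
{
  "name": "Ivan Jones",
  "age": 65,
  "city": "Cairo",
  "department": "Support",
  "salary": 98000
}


Looking up field 'city'
Value: Cairo

Cairo


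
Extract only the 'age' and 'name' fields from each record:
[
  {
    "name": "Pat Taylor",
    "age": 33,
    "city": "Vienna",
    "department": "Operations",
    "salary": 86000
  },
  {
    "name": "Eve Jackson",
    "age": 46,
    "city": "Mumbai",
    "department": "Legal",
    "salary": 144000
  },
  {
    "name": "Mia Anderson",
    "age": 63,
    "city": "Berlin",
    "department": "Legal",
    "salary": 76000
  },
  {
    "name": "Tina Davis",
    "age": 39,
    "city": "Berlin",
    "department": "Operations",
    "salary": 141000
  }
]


Original: 4 records with fields: name, age, city, department, salary
Keep: ['age', 'name']
Drop: ['city', 'department', 'salary']
Result: 4 records, 2 fields each

[
  {
    "age": 33,
    "name": "Pat Taylor"
  },
  {
    "age": 46,
    "name": "Eve Jackson"
  },
  {
    "age": 63,
    "name": "Mia Anderson"
  },
  {
    "age": 39,
    "name": "Tina Davis"
  }
]


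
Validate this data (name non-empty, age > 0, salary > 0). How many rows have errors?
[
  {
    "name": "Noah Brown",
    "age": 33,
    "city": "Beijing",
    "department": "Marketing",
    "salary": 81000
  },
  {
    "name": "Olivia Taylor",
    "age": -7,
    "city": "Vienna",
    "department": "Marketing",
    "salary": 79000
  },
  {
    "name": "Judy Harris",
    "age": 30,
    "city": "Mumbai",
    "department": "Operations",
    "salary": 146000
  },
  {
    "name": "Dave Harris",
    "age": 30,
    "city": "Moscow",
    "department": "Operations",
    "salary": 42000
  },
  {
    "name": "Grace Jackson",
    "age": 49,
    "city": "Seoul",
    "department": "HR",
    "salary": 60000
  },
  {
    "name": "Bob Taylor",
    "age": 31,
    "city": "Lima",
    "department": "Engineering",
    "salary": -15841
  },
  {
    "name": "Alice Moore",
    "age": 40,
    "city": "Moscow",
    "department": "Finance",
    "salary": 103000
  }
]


Validating 7 records:
Rules: name non-empty, age > 0, salary > 0

  Row 1 (Noah Brown): OK
  Row 2 (Olivia Taylor): negative age: -7
  Row 3 (Judy Harris): OK
  Row 4 (Dave Harris): OK
  Row 5 (Grace Jackson): OK
  Row 6 (Bob Taylor): negative salary: -15841
  Row 7 (Alice Moore): OK

Total errors: 2

2 errors


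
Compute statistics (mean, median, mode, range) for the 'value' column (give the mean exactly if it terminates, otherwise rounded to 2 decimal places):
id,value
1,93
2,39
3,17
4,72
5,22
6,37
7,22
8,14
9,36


Data: [93, 39, 17, 72, 22, 37, 22, 14, 36]
Count: 9
Sum: 352
Mean: 352/9 ≈ 39.11 (rounded to 2 decimal places)
Sorted: [14, 17, 22, 22, 36, 37, 39, 72, 93]
Median: 36.0
Mode: 22 (2 times)
Range: 93 - 14 = 79
Min: 14, Max: 93

mean≈39.11, median=36.0, mode=22, range=79


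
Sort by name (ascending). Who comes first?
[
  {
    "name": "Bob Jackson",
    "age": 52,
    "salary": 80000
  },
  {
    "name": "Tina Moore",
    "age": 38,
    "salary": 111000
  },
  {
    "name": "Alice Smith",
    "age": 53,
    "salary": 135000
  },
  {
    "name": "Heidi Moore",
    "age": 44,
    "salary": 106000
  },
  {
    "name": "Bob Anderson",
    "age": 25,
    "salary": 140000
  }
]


Sort by: name (ascending)

Sorted order:
  1. Alice Smith (name = Alice Smith)
  2. Bob Anderson (name = Bob Anderson)
  3. Bob Jackson (name = Bob Jackson)
  4. Heidi Moore (name = Heidi Moore)
  5. Tina Moore (name = Tina Moore)

First: Alice Smith

Alice Smith


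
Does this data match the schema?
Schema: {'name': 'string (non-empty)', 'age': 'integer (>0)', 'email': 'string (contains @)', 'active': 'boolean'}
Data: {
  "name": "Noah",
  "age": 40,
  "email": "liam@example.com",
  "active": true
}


Validating each field against schema:
  name: OK (non-empty string)
  age: OK (positive integer)
  email: OK (string with @)
  active: OK (boolean)

Result: VALID

VALID


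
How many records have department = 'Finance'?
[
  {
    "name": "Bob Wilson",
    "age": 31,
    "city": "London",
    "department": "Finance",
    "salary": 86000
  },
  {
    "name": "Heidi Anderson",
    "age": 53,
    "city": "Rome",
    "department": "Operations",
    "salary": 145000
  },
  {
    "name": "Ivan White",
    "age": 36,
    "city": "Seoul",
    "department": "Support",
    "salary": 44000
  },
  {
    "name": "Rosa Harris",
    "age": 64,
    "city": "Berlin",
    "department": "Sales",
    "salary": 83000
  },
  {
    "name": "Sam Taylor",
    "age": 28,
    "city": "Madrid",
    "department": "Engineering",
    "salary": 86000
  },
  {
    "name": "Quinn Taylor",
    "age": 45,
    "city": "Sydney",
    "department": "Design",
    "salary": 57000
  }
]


Data: 6 records
Condition: department = 'Finance'

Checking each record:
  Bob Wilson: Finance MATCH
  Heidi Anderson: Operations
  Ivan White: Support
  Rosa Harris: Sales
  Sam Taylor: Engineering
  Quinn Taylor: Design

Count: 1

1


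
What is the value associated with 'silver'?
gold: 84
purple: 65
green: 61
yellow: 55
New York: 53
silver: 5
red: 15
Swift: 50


Looking up key 'silver'
Value: 5

5


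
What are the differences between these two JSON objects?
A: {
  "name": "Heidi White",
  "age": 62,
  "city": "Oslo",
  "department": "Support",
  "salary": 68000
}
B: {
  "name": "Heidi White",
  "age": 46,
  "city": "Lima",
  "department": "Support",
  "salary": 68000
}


Comparing each field (in key order):
  name: same
  age: DIFFERENT
  city: DIFFERENT
  department: same
  salary: same
Differences:
  age: 62 -> 46
  city: Oslo -> Lima

2 field(s) changed

2 changes: age, city
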